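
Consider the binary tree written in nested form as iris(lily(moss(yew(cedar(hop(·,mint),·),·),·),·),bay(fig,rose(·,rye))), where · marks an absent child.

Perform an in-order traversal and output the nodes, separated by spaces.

hop mint cedar yew moss lily iris fig bay rose rye

In-order visits the left subtree, then the node, then the right subtree.
At iris: go left to lily.
  At lily: go left to moss.
    At moss: go left to yew.
      At yew: go left to cedar.
        At cedar: go left to hop.
          At hop: no left child.
          Visit hop.
          At hop: go right to mint.
            mint is a leaf — visit mint.
        Visit cedar.
        At cedar: no right child.
      Visit yew.
      At yew: no right child.
    Visit moss.
    At moss: no right child.
  Visit lily.
  At lily: no right child.
Visit iris.
At iris: go right to bay.
  At bay: go left to fig.
    fig is a leaf — visit fig.
  Visit bay.
  At bay: go right to rose.
    At rose: no left child.
    Visit rose.
    At rose: go right to rye.
      rye is a leaf — visit rye.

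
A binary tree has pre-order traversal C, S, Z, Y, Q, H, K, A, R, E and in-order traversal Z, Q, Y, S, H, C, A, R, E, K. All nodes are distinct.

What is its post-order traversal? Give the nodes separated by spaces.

The first element of pre-order is the root; it splits in-order into left and right subtrees.
Root C: left subtree has 5 nodes {Z, Q, Y, S, H}, right has 4 {A, R, E, K}.
  Root S: left subtree has 3 nodes {Z, Q, Y}, right has 1 {H}.
    Root Z: left subtree has 0 nodes { }, right has 2 {Q, Y}.
      Root Y: left subtree has 1 node {Q}, right has 0 { }.
  Root K: left subtree has 3 nodes {A, R, E}, right has 0 { }.
    Root A: left subtree has 0 nodes { }, right has 2 {R, E}.
      Root R: left subtree has 0 nodes { }, right has 1 {E}.

Q Y Z H S E R A K C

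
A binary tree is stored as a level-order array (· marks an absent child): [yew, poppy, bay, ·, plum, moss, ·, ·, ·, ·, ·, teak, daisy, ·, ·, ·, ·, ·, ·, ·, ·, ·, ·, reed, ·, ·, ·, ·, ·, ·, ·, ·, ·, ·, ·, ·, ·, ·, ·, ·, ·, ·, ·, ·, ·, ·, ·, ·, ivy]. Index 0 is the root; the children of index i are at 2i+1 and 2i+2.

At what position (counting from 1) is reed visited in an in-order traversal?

4

In-order visits the left subtree, then the node, then the right subtree.
At yew: go left to poppy.
  At poppy: no left child.
  Visit poppy.
  At poppy: go right to plum.
    plum is a leaf — visit plum.
Visit yew.
At yew: go right to bay.
  At bay: go left to moss.
    At moss: go left to teak.
      At teak: go left to reed.
        At reed: no left child.
        Visit reed.
        At reed: go right to ivy.
          ivy is a leaf — visit ivy.
      Visit teak.
      At teak: no right child.
    Visit moss.
    At moss: go right to daisy.
      daisy is a leaf — visit daisy.
  Visit bay.
  At bay: no right child.
Full in-order sequence: poppy, plum, yew, reed, ivy, teak, moss, daisy, bay.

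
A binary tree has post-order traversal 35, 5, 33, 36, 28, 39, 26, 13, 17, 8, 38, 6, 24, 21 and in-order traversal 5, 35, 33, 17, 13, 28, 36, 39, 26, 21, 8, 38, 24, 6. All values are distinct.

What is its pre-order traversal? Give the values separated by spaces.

21 17 33 5 35 13 26 39 28 36 24 38 8 6

The last element of post-order is the root; it splits in-order into left and right subtrees.
Root 21: left subtree has 9 nodes {5, 35, 33, 17, 13, 28, 36, 39, 26}, right has 4 {8, 38, 24, 6}.
  Root 17: left subtree has 3 nodes {5, 35, 33}, right has 5 {13, 28, 36, 39, 26}.
    Root 33: left subtree has 2 nodes {5, 35}, right has 0 { }.
      Root 5: left subtree has 0 nodes { }, right has 1 {35}.
    Root 13: left subtree has 0 nodes { }, right has 4 {28, 36, 39, 26}.
      Root 26: left subtree has 3 nodes {28, 36, 39}, right has 0 { }.
        Root 39: left subtree has 2 nodes {28, 36}, right has 0 { }.
          Root 28: left subtree has 0 nodes { }, right has 1 {36}.
  Root 24: left subtree has 2 nodes {8, 38}, right has 1 {6}.
    Root 38: left subtree has 1 node {8}, right has 0 { }.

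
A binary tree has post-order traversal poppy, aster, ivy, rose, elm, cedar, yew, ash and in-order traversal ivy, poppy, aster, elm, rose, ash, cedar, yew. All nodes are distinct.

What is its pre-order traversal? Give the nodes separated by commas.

The last element of post-order is the root; it splits in-order into left and right subtrees.
Root ash: left subtree has 5 nodes {ivy, poppy, aster, elm, rose}, right has 2 {cedar, yew}.
  Root elm: left subtree has 3 nodes {ivy, poppy, aster}, right has 1 {rose}.
    Root ivy: left subtree has 0 nodes { }, right has 2 {poppy, aster}.
      Root aster: left subtree has 1 node {poppy}, right has 0 { }.
  Root yew: left subtree has 1 node {cedar}, right has 0 { }.

ash, elm, ivy, aster, poppy, rose, yew, cedar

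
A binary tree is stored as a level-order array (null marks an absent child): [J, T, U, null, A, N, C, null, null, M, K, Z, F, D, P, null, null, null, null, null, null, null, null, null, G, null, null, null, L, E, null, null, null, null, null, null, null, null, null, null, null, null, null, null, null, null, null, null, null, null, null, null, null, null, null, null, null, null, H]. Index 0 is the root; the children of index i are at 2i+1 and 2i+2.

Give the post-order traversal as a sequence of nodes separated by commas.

M, K, A, T, G, Z, F, N, H, L, D, E, P, C, U, J

Post-order visits the left subtree, then the right subtree, then the node.
At J: go left to T.
  At T: no left child.
  At T: go right to A.
    At A: go left to M.
      M is a leaf — visit M.
    At A: go right to K.
      K is a leaf — visit K.
    Visit A.
  Visit T.
At J: go right to U.
  At U: go left to N.
    At N: go left to Z.
      At Z: no left child.
      At Z: go right to G.
        G is a leaf — visit G.
      Visit Z.
    At N: go right to F.
      F is a leaf — visit F.
    Visit N.
  At U: go right to C.
    At C: go left to D.
      At D: no left child.
      At D: go right to L.
        At L: no left child.
        At L: go right to H.
          H is a leaf — visit H.
        Visit L.
      Visit D.
    At C: go right to P.
      At P: go left to E.
        E is a leaf — visit E.
      At P: no right child.
      Visit P.
    Visit C.
  Visit U.
Visit J.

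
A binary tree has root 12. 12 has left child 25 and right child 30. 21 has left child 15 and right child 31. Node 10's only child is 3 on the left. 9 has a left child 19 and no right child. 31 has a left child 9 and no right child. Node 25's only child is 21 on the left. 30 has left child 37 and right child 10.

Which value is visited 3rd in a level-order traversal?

Level-order visits nodes level by level from the root, left to right within each level.
Level 0: 12
Level 1: 25, 30
Level 2: 21, 37, 10
Level 3: 15, 31, 3
Level 4: 9
Level 5: 19
Full level-order sequence: 12, 25, 30, 21, 37, 10, 15, 31, 3, 9, 19.

30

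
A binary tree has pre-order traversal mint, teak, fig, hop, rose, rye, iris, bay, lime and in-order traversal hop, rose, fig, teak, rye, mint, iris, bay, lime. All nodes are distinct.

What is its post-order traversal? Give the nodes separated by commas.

rose, hop, fig, rye, teak, lime, bay, iris, mint

The first element of pre-order is the root; it splits in-order into left and right subtrees.
Root mint: left subtree has 5 nodes {hop, rose, fig, teak, rye}, right has 3 {iris, bay, lime}.
  Root teak: left subtree has 3 nodes {hop, rose, fig}, right has 1 {rye}.
    Root fig: left subtree has 2 nodes {hop, rose}, right has 0 { }.
      Root hop: left subtree has 0 nodes { }, right has 1 {rose}.
  Root iris: left subtree has 0 nodes { }, right has 2 {bay, lime}.
    Root bay: left subtree has 0 nodes { }, right has 1 {lime}.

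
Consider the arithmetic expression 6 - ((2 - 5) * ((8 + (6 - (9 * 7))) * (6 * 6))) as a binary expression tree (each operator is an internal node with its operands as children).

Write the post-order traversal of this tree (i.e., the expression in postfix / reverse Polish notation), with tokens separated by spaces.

Post-order on an expression tree gives postfix notation: for each operator, emit left operand, right operand, then the operator.

6 2 5 - 8 6 9 7 * - + 6 6 * * * -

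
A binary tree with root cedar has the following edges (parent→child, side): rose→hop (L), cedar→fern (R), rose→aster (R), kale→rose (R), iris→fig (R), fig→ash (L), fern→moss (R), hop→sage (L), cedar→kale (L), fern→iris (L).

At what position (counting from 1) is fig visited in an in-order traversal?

9

In-order visits the left subtree, then the node, then the right subtree.
At cedar: go left to kale.
  At kale: no left child.
  Visit kale.
  At kale: go right to rose.
    At rose: go left to hop.
      At hop: go left to sage.
        sage is a leaf — visit sage.
      Visit hop.
      At hop: no right child.
    Visit rose.
    At rose: go right to aster.
      aster is a leaf — visit aster.
Visit cedar.
At cedar: go right to fern.
  At fern: go left to iris.
    At iris: no left child.
    Visit iris.
    At iris: go right to fig.
      At fig: go left to ash.
        ash is a leaf — visit ash.
      Visit fig.
      At fig: no right child.
  Visit fern.
  At fern: go right to moss.
    moss is a leaf — visit moss.
Full in-order sequence: kale, sage, hop, rose, aster, cedar, iris, ash, fig, fern, moss.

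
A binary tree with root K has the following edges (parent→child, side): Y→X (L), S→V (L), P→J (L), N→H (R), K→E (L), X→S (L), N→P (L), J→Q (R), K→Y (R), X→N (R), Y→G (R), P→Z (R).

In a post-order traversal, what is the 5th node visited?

Post-order visits the left subtree, then the right subtree, then the node.
At K: go left to E.
  E is a leaf — visit E.
At K: go right to Y.
  At Y: go left to X.
    At X: go left to S.
      At S: go left to V.
        V is a leaf — visit V.
      At S: no right child.
      Visit S.
    At X: go right to N.
      At N: go left to P.
        At P: go left to J.
          At J: no left child.
          At J: go right to Q.
            Q is a leaf — visit Q.
          Visit J.
        At P: go right to Z.
          Z is a leaf — visit Z.
        Visit P.
      At N: go right to H.
        H is a leaf — visit H.
      Visit N.
    Visit X.
  At Y: go right to G.
    G is a leaf — visit G.
  Visit Y.
Visit K.
Full post-order sequence: E, V, S, Q, J, Z, P, H, N, X, G, Y, K.

J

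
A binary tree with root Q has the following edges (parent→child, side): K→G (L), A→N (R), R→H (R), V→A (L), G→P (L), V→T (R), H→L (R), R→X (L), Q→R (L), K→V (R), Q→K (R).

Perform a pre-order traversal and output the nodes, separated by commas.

Pre-order visits the node, then its left subtree, then its right subtree.
Visit Q.
At Q: go left to R.
  Visit R.
  At R: go left to X.
    X is a leaf — visit X.
  At R: go right to H.
    Visit H.
    At H: no left child.
    At H: go right to L.
      L is a leaf — visit L.
At Q: go right to K.
  Visit K.
  At K: go left to G.
    Visit G.
    At G: go left to P.
      P is a leaf — visit P.
    At G: no right child.
  At K: go right to V.
    Visit V.
    At V: go left to A.
      Visit A.
      At A: no left child.
      At A: go right to N.
        N is a leaf — visit N.
    At V: go right to T.
      T is a leaf — visit T.

Q, R, X, H, L, K, G, P, V, A, N, T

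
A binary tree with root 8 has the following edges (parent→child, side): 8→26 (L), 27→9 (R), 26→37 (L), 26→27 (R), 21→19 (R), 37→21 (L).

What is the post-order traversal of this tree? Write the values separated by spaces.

19 21 37 9 27 26 8

Post-order visits the left subtree, then the right subtree, then the node.
At 8: go left to 26.
  At 26: go left to 37.
    At 37: go left to 21.
      At 21: no left child.
      At 21: go right to 19.
        19 is a leaf — visit 19.
      Visit 21.
    At 37: no right child.
    Visit 37.
  At 26: go right to 27.
    At 27: no left child.
    At 27: go right to 9.
      9 is a leaf — visit 9.
    Visit 27.
  Visit 26.
At 8: no right child.
Visit 8.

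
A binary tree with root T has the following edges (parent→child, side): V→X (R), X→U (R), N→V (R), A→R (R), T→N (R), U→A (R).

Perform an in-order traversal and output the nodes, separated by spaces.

T N V X U A R

In-order visits the left subtree, then the node, then the right subtree.
At T: no left child.
Visit T.
At T: go right to N.
  At N: no left child.
  Visit N.
  At N: go right to V.
    At V: no left child.
    Visit V.
    At V: go right to X.
      At X: no left child.
      Visit X.
      At X: go right to U.
        At U: no left child.
        Visit U.
        At U: go right to A.
          At A: no left child.
          Visit A.
          At A: go right to R.
            R is a leaf — visit R.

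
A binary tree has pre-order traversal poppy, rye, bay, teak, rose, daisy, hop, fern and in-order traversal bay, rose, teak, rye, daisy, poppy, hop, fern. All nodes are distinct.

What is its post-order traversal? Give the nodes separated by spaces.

rose teak bay daisy rye fern hop poppy

The first element of pre-order is the root; it splits in-order into left and right subtrees.
Root poppy: left subtree has 5 nodes {bay, rose, teak, rye, daisy}, right has 2 {hop, fern}.
  Root rye: left subtree has 3 nodes {bay, rose, teak}, right has 1 {daisy}.
    Root bay: left subtree has 0 nodes { }, right has 2 {rose, teak}.
      Root teak: left subtree has 1 node {rose}, right has 0 { }.
  Root hop: left subtree has 0 nodes { }, right has 1 {fern}.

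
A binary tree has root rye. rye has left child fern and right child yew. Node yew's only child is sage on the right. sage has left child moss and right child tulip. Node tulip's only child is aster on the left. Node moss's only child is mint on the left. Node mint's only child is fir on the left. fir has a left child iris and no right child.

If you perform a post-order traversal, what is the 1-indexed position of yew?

Post-order visits the left subtree, then the right subtree, then the node.
At rye: go left to fern.
  fern is a leaf — visit fern.
At rye: go right to yew.
  At yew: no left child.
  At yew: go right to sage.
    At sage: go left to moss.
      At moss: go left to mint.
        At mint: go left to fir.
          At fir: go left to iris.
            iris is a leaf — visit iris.
          At fir: no right child.
          Visit fir.
        At mint: no right child.
        Visit mint.
      At moss: no right child.
      Visit moss.
    At sage: go right to tulip.
      At tulip: go left to aster.
        aster is a leaf — visit aster.
      At tulip: no right child.
      Visit tulip.
    Visit sage.
  Visit yew.
Visit rye.
Full post-order sequence: fern, iris, fir, mint, moss, aster, tulip, sage, yew, rye.

9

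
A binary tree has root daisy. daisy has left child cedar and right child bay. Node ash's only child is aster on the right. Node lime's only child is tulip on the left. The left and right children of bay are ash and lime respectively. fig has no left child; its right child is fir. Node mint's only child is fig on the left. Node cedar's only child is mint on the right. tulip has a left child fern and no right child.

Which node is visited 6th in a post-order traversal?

ash

Post-order visits the left subtree, then the right subtree, then the node.
At daisy: go left to cedar.
  At cedar: no left child.
  At cedar: go right to mint.
    At mint: go left to fig.
      At fig: no left child.
      At fig: go right to fir.
        fir is a leaf — visit fir.
      Visit fig.
    At mint: no right child.
    Visit mint.
  Visit cedar.
At daisy: go right to bay.
  At bay: go left to ash.
    At ash: no left child.
    At ash: go right to aster.
      aster is a leaf — visit aster.
    Visit ash.
  At bay: go right to lime.
    At lime: go left to tulip.
      At tulip: go left to fern.
        fern is a leaf — visit fern.
      At tulip: no right child.
      Visit tulip.
    At lime: no right child.
    Visit lime.
  Visit bay.
Visit daisy.
Full post-order sequence: fir, fig, mint, cedar, aster, ash, fern, tulip, lime, bay, daisy.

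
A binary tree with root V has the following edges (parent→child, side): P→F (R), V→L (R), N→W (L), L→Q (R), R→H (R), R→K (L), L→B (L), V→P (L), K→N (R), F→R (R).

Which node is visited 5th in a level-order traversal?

Level-order visits nodes level by level from the root, left to right within each level.
Level 0: V
Level 1: P, L
Level 2: F, B, Q
Level 3: R
Level 4: K, H
Level 5: N
Level 6: W
Full level-order sequence: V, P, L, F, B, Q, R, K, H, N, W.

B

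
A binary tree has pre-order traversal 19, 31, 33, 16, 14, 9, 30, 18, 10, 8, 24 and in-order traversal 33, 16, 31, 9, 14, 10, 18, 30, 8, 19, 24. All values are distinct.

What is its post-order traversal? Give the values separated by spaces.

The first element of pre-order is the root; it splits in-order into left and right subtrees.
Root 19: left subtree has 9 nodes {33, 16, 31, 9, 14, 10, 18, 30, 8}, right has 1 {24}.
  Root 31: left subtree has 2 nodes {33, 16}, right has 6 {9, 14, 10, 18, 30, 8}.
    Root 33: left subtree has 0 nodes { }, right has 1 {16}.
    Root 14: left subtree has 1 node {9}, right has 4 {10, 18, 30, 8}.
      Root 30: left subtree has 2 nodes {10, 18}, right has 1 {8}.
        Root 18: left subtree has 1 node {10}, right has 0 { }.

16 33 9 10 18 8 30 14 31 24 19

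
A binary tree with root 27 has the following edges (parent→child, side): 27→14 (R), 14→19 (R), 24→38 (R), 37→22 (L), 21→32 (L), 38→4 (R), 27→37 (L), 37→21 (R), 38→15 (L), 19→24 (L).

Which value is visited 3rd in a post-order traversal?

21

Post-order visits the left subtree, then the right subtree, then the node.
At 27: go left to 37.
  At 37: go left to 22.
    22 is a leaf — visit 22.
  At 37: go right to 21.
    At 21: go left to 32.
      32 is a leaf — visit 32.
    At 21: no right child.
    Visit 21.
  Visit 37.
At 27: go right to 14.
  At 14: no left child.
  At 14: go right to 19.
    At 19: go left to 24.
      At 24: no left child.
      At 24: go right to 38.
        At 38: go left to 15.
          15 is a leaf — visit 15.
        At 38: go right to 4.
          4 is a leaf — visit 4.
        Visit 38.
      Visit 24.
    At 19: no right child.
    Visit 19.
  Visit 14.
Visit 27.
Full post-order sequence: 22, 32, 21, 37, 15, 4, 38, 24, 19, 14, 27.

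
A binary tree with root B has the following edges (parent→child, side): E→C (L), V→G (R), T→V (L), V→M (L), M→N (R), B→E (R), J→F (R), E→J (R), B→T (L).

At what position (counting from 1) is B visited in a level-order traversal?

1

Level-order visits nodes level by level from the root, left to right within each level.
Level 0: B
Level 1: T, E
Level 2: V, C, J
Level 3: M, G, F
Level 4: N
Full level-order sequence: B, T, E, V, C, J, M, G, F, N.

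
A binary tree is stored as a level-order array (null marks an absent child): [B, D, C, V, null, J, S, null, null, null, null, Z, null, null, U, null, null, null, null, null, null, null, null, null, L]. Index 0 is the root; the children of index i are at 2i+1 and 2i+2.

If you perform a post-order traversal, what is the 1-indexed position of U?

Post-order visits the left subtree, then the right subtree, then the node.
At B: go left to D.
  At D: go left to V.
    V is a leaf — visit V.
  At D: no right child.
  Visit D.
At B: go right to C.
  At C: go left to J.
    At J: go left to Z.
      At Z: no left child.
      At Z: go right to L.
        L is a leaf — visit L.
      Visit Z.
    At J: no right child.
    Visit J.
  At C: go right to S.
    At S: no left child.
    At S: go right to U.
      U is a leaf — visit U.
    Visit S.
  Visit C.
Visit B.
Full post-order sequence: V, D, L, Z, J, U, S, C, B.

6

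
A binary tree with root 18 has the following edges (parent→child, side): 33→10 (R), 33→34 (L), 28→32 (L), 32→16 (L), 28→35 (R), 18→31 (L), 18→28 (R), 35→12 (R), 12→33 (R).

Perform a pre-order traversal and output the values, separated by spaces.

Pre-order visits the node, then its left subtree, then its right subtree.
Visit 18.
At 18: go left to 31.
  31 is a leaf — visit 31.
At 18: go right to 28.
  Visit 28.
  At 28: go left to 32.
    Visit 32.
    At 32: go left to 16.
      16 is a leaf — visit 16.
    At 32: no right child.
  At 28: go right to 35.
    Visit 35.
    At 35: no left child.
    At 35: go right to 12.
      Visit 12.
      At 12: no left child.
      At 12: go right to 33.
        Visit 33.
        At 33: go left to 34.
          34 is a leaf — visit 34.
        At 33: go right to 10.
          10 is a leaf — visit 10.

18 31 28 32 16 35 12 33 34 10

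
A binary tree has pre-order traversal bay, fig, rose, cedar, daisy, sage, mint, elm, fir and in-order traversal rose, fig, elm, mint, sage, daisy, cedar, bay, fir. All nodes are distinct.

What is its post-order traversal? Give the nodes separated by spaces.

The first element of pre-order is the root; it splits in-order into left and right subtrees.
Root bay: left subtree has 7 nodes {rose, fig, elm, mint, sage, daisy, cedar}, right has 1 {fir}.
  Root fig: left subtree has 1 node {rose}, right has 5 {elm, mint, sage, daisy, cedar}.
    Root cedar: left subtree has 4 nodes {elm, mint, sage, daisy}, right has 0 { }.
      Root daisy: left subtree has 3 nodes {elm, mint, sage}, right has 0 { }.
        Root sage: left subtree has 2 nodes {elm, mint}, right has 0 { }.
          Root mint: left subtree has 1 node {elm}, right has 0 { }.

rose elm mint sage daisy cedar fig fir bay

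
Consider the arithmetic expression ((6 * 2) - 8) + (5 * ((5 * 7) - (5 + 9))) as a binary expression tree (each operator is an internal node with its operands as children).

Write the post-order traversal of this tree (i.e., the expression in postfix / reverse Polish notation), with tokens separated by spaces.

Post-order on an expression tree gives postfix notation: for each operator, emit left operand, right operand, then the operator.

6 2 * 8 - 5 5 7 * 5 9 + - * +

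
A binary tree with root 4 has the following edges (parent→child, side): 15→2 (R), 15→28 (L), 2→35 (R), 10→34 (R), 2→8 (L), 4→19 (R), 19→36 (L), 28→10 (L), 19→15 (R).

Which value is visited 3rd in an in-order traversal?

19

In-order visits the left subtree, then the node, then the right subtree.
At 4: no left child.
Visit 4.
At 4: go right to 19.
  At 19: go left to 36.
    36 is a leaf — visit 36.
  Visit 19.
  At 19: go right to 15.
    At 15: go left to 28.
      At 28: go left to 10.
        At 10: no left child.
        Visit 10.
        At 10: go right to 34.
          34 is a leaf — visit 34.
      Visit 28.
      At 28: no right child.
    Visit 15.
    At 15: go right to 2.
      At 2: go left to 8.
        8 is a leaf — visit 8.
      Visit 2.
      At 2: go right to 35.
        35 is a leaf — visit 35.
Full in-order sequence: 4, 36, 19, 10, 34, 28, 15, 8, 2, 35.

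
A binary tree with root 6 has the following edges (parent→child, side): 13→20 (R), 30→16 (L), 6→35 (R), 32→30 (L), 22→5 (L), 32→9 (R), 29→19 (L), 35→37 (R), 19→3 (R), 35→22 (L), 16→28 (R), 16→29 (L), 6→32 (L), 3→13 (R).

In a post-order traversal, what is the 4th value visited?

19

Post-order visits the left subtree, then the right subtree, then the node.
At 6: go left to 32.
  At 32: go left to 30.
    At 30: go left to 16.
      At 16: go left to 29.
        At 29: go left to 19.
          At 19: no left child.
          At 19: go right to 3.
            At 3: no left child.
            At 3: go right to 13.
              At 13: no left child.
              At 13: go right to 20.
                20 is a leaf — visit 20.
              Visit 13.
            Visit 3.
          Visit 19.
        At 29: no right child.
        Visit 29.
      At 16: go right to 28.
        28 is a leaf — visit 28.
      Visit 16.
    At 30: no right child.
    Visit 30.
  At 32: go right to 9.
    9 is a leaf — visit 9.
  Visit 32.
At 6: go right to 35.
  At 35: go left to 22.
    At 22: go left to 5.
      5 is a leaf — visit 5.
    At 22: no right child.
    Visit 22.
  At 35: go right to 37.
    37 is a leaf — visit 37.
  Visit 35.
Visit 6.
Full post-order sequence: 20, 13, 3, 19, 29, 28, 16, 30, 9, 32, 5, 22, 37, 35, 6.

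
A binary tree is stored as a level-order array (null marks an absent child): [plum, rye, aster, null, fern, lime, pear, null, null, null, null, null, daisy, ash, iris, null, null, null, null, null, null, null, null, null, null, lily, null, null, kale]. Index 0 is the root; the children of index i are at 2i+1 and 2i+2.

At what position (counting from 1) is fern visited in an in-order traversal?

2

In-order visits the left subtree, then the node, then the right subtree.
At plum: go left to rye.
  At rye: no left child.
  Visit rye.
  At rye: go right to fern.
    fern is a leaf — visit fern.
Visit plum.
At plum: go right to aster.
  At aster: go left to lime.
    At lime: no left child.
    Visit lime.
    At lime: go right to daisy.
      At daisy: go left to lily.
        lily is a leaf — visit lily.
      Visit daisy.
      At daisy: no right child.
  Visit aster.
  At aster: go right to pear.
    At pear: go left to ash.
      At ash: no left child.
      Visit ash.
      At ash: go right to kale.
        kale is a leaf — visit kale.
    Visit pear.
    At pear: go right to iris.
      iris is a leaf — visit iris.
Full in-order sequence: rye, fern, plum, lime, lily, daisy, aster, ash, kale, pear, iris.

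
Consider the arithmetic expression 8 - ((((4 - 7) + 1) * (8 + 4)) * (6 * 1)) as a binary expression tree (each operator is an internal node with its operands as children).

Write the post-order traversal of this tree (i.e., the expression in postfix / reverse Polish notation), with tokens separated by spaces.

Post-order on an expression tree gives postfix notation: for each operator, emit left operand, right operand, then the operator.

8 4 7 - 1 + 8 4 + * 6 1 * * -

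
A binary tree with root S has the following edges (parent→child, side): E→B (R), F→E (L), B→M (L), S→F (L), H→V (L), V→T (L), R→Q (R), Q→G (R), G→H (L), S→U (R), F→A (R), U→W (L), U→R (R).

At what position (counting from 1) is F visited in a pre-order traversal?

2

Pre-order visits the node, then its left subtree, then its right subtree.
Visit S.
At S: go left to F.
  Visit F.
  At F: go left to E.
    Visit E.
    At E: no left child.
    At E: go right to B.
      Visit B.
      At B: go left to M.
        M is a leaf — visit M.
      At B: no right child.
  At F: go right to A.
    A is a leaf — visit A.
At S: go right to U.
  Visit U.
  At U: go left to W.
    W is a leaf — visit W.
  At U: go right to R.
    Visit R.
    At R: no left child.
    At R: go right to Q.
      Visit Q.
      At Q: no left child.
      At Q: go right to G.
        Visit G.
        At G: go left to H.
          Visit H.
          At H: go left to V.
            Visit V.
            At V: go left to T.
              T is a leaf — visit T.
            At V: no right child.
          At H: no right child.
        At G: no right child.
Full pre-order sequence: S, F, E, B, M, A, U, W, R, Q, G, H, V, T.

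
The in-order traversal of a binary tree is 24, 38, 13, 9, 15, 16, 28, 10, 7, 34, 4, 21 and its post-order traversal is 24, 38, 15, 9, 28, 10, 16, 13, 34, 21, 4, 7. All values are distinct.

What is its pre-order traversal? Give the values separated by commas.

The last element of post-order is the root; it splits in-order into left and right subtrees.
Root 7: left subtree has 8 nodes {24, 38, 13, 9, 15, 16, 28, 10}, right has 3 {34, 4, 21}.
  Root 13: left subtree has 2 nodes {24, 38}, right has 5 {9, 15, 16, 28, 10}.
    Root 38: left subtree has 1 node {24}, right has 0 { }.
    Root 16: left subtree has 2 nodes {9, 15}, right has 2 {28, 10}.
      Root 9: left subtree has 0 nodes { }, right has 1 {15}.
      Root 10: left subtree has 1 node {28}, right has 0 { }.
  Root 4: left subtree has 1 node {34}, right has 1 {21}.

7, 13, 38, 24, 16, 9, 15, 10, 28, 4, 34, 21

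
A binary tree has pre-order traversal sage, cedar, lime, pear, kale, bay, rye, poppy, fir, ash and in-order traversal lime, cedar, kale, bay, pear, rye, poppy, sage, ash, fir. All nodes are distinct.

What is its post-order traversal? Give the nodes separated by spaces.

The first element of pre-order is the root; it splits in-order into left and right subtrees.
Root sage: left subtree has 7 nodes {lime, cedar, kale, bay, pear, rye, poppy}, right has 2 {ash, fir}.
  Root cedar: left subtree has 1 node {lime}, right has 5 {kale, bay, pear, rye, poppy}.
    Root pear: left subtree has 2 nodes {kale, bay}, right has 2 {rye, poppy}.
      Root kale: left subtree has 0 nodes { }, right has 1 {bay}.
      Root rye: left subtree has 0 nodes { }, right has 1 {poppy}.
  Root fir: left subtree has 1 node {ash}, right has 0 { }.

lime bay kale poppy rye pear cedar ash fir sage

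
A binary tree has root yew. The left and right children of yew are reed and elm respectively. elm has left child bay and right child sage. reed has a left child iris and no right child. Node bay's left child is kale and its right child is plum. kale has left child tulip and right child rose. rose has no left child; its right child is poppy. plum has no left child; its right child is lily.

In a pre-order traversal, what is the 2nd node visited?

reed

Pre-order visits the node, then its left subtree, then its right subtree.
Visit yew.
At yew: go left to reed.
  Visit reed.
  At reed: go left to iris.
    iris is a leaf — visit iris.
  At reed: no right child.
At yew: go right to elm.
  Visit elm.
  At elm: go left to bay.
    Visit bay.
    At bay: go left to kale.
      Visit kale.
      At kale: go left to tulip.
        tulip is a leaf — visit tulip.
      At kale: go right to rose.
        Visit rose.
        At rose: no left child.
        At rose: go right to poppy.
          poppy is a leaf — visit poppy.
    At bay: go right to plum.
      Visit plum.
      At plum: no left child.
      At plum: go right to lily.
        lily is a leaf — visit lily.
  At elm: go right to sage.
    sage is a leaf — visit sage.
Full pre-order sequence: yew, reed, iris, elm, bay, kale, tulip, rose, poppy, plum, lily, sage.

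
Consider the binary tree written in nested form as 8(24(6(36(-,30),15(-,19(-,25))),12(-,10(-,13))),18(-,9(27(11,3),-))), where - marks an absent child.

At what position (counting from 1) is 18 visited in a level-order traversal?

3

Level-order visits nodes level by level from the root, left to right within each level.
Level 0: 8
Level 1: 24, 18
Level 2: 6, 12, 9
Level 3: 36, 15, 10, 27
Level 4: 30, 19, 13, 11, 3
Level 5: 25
Full level-order sequence: 8, 24, 18, 6, 12, 9, 36, 15, 10, 27, 30, 19, 13, 11, 3, 25.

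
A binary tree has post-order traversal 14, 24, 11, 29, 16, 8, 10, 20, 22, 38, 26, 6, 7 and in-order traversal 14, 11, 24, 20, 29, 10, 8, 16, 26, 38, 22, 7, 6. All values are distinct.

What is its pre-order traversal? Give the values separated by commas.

7, 26, 20, 11, 14, 24, 10, 29, 8, 16, 38, 22, 6

The last element of post-order is the root; it splits in-order into left and right subtrees.
Root 7: left subtree has 11 nodes {14, 11, 24, 20, 29, 10, 8, 16, 26, 38, 22}, right has 1 {6}.
  Root 26: left subtree has 8 nodes {14, 11, 24, 20, 29, 10, 8, 16}, right has 2 {38, 22}.
    Root 20: left subtree has 3 nodes {14, 11, 24}, right has 4 {29, 10, 8, 16}.
      Root 11: left subtree has 1 node {14}, right has 1 {24}.
      Root 10: left subtree has 1 node {29}, right has 2 {8, 16}.
        Root 8: left subtree has 0 nodes { }, right has 1 {16}.
    Root 38: left subtree has 0 nodes { }, right has 1 {22}.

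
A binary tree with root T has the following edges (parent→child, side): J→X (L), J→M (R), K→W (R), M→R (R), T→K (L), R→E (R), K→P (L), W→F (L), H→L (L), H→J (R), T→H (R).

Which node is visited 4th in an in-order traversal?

W

In-order visits the left subtree, then the node, then the right subtree.
At T: go left to K.
  At K: go left to P.
    P is a leaf — visit P.
  Visit K.
  At K: go right to W.
    At W: go left to F.
      F is a leaf — visit F.
    Visit W.
    At W: no right child.
Visit T.
At T: go right to H.
  At H: go left to L.
    L is a leaf — visit L.
  Visit H.
  At H: go right to J.
    At J: go left to X.
      X is a leaf — visit X.
    Visit J.
    At J: go right to M.
      At M: no left child.
      Visit M.
      At M: go right to R.
        At R: no left child.
        Visit R.
        At R: go right to E.
          E is a leaf — visit E.
Full in-order sequence: P, K, F, W, T, L, H, X, J, M, R, E.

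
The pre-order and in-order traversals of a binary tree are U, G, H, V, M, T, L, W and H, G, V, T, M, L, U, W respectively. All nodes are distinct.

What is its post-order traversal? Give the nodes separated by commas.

The first element of pre-order is the root; it splits in-order into left and right subtrees.
Root U: left subtree has 6 nodes {H, G, V, T, M, L}, right has 1 {W}.
  Root G: left subtree has 1 node {H}, right has 4 {V, T, M, L}.
    Root V: left subtree has 0 nodes { }, right has 3 {T, M, L}.
      Root M: left subtree has 1 node {T}, right has 1 {L}.

H, T, L, M, V, G, W, U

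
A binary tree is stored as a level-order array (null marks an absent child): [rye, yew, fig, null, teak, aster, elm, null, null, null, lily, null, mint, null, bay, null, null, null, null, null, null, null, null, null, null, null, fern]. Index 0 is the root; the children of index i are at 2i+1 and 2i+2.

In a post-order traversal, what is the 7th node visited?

Post-order visits the left subtree, then the right subtree, then the node.
At rye: go left to yew.
  At yew: no left child.
  At yew: go right to teak.
    At teak: no left child.
    At teak: go right to lily.
      lily is a leaf — visit lily.
    Visit teak.
  Visit yew.
At rye: go right to fig.
  At fig: go left to aster.
    At aster: no left child.
    At aster: go right to mint.
      At mint: no left child.
      At mint: go right to fern.
        fern is a leaf — visit fern.
      Visit mint.
    Visit aster.
  At fig: go right to elm.
    At elm: no left child.
    At elm: go right to bay.
      bay is a leaf — visit bay.
    Visit elm.
  Visit fig.
Visit rye.
Full post-order sequence: lily, teak, yew, fern, mint, aster, bay, elm, fig, rye.

bay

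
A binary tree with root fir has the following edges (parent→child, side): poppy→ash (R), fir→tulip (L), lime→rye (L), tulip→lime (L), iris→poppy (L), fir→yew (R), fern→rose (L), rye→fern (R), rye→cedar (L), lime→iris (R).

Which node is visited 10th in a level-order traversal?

Level-order visits nodes level by level from the root, left to right within each level.
Level 0: fir
Level 1: tulip, yew
Level 2: lime
Level 3: rye, iris
Level 4: cedar, fern, poppy
Level 5: rose, ash
Full level-order sequence: fir, tulip, yew, lime, rye, iris, cedar, fern, poppy, rose, ash.

rose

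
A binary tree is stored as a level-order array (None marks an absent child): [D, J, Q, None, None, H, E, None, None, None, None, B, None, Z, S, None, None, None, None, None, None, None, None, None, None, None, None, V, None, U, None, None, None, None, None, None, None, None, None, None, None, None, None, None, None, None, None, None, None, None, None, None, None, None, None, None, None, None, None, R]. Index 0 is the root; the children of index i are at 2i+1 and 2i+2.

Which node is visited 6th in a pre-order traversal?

Pre-order visits the node, then its left subtree, then its right subtree.
Visit D.
At D: go left to J.
  J is a leaf — visit J.
At D: go right to Q.
  Visit Q.
  At Q: go left to H.
    Visit H.
    At H: go left to B.
      B is a leaf — visit B.
    At H: no right child.
  At Q: go right to E.
    Visit E.
    At E: go left to Z.
      Visit Z.
      At Z: go left to V.
        V is a leaf — visit V.
      At Z: no right child.
    At E: go right to S.
      Visit S.
      At S: go left to U.
        Visit U.
        At U: go left to R.
          R is a leaf — visit R.
        At U: no right child.
      At S: no right child.
Full pre-order sequence: D, J, Q, H, B, E, Z, V, S, U, R.

E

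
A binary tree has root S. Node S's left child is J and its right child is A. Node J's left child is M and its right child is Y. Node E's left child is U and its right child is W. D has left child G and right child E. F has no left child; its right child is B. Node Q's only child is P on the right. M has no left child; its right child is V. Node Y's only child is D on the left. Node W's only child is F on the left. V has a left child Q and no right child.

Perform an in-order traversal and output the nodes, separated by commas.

M, Q, P, V, J, G, D, U, E, F, B, W, Y, S, A

In-order visits the left subtree, then the node, then the right subtree.
At S: go left to J.
  At J: go left to M.
    At M: no left child.
    Visit M.
    At M: go right to V.
      At V: go left to Q.
        At Q: no left child.
        Visit Q.
        At Q: go right to P.
          P is a leaf — visit P.
      Visit V.
      At V: no right child.
  Visit J.
  At J: go right to Y.
    At Y: go left to D.
      At D: go left to G.
        G is a leaf — visit G.
      Visit D.
      At D: go right to E.
        At E: go left to U.
          U is a leaf — visit U.
        Visit E.
        At E: go right to W.
          At W: go left to F.
            At F: no left child.
            Visit F.
            At F: go right to B.
              B is a leaf — visit B.
          Visit W.
          At W: no right child.
    Visit Y.
    At Y: no right child.
Visit S.
At S: go right to A.
  A is a leaf — visit A.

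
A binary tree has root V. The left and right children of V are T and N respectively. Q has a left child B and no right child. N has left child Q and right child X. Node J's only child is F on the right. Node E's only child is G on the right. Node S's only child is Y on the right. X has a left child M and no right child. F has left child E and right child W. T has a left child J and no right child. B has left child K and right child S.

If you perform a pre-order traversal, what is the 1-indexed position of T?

2

Pre-order visits the node, then its left subtree, then its right subtree.
Visit V.
At V: go left to T.
  Visit T.
  At T: go left to J.
    Visit J.
    At J: no left child.
    At J: go right to F.
      Visit F.
      At F: go left to E.
        Visit E.
        At E: no left child.
        At E: go right to G.
          G is a leaf — visit G.
      At F: go right to W.
        W is a leaf — visit W.
  At T: no right child.
At V: go right to N.
  Visit N.
  At N: go left to Q.
    Visit Q.
    At Q: go left to B.
      Visit B.
      At B: go left to K.
        K is a leaf — visit K.
      At B: go right to S.
        Visit S.
        At S: no left child.
        At S: go right to Y.
          Y is a leaf — visit Y.
    At Q: no right child.
  At N: go right to X.
    Visit X.
    At X: go left to M.
      M is a leaf — visit M.
    At X: no right child.
Full pre-order sequence: V, T, J, F, E, G, W, N, Q, B, K, S, Y, X, M.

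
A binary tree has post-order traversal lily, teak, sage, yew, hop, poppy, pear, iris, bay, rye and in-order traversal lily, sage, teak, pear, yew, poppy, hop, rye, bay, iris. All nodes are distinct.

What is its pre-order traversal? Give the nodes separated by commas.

rye, pear, sage, lily, teak, poppy, yew, hop, bay, iris

The last element of post-order is the root; it splits in-order into left and right subtrees.
Root rye: left subtree has 7 nodes {lily, sage, teak, pear, yew, poppy, hop}, right has 2 {bay, iris}.
  Root pear: left subtree has 3 nodes {lily, sage, teak}, right has 3 {yew, poppy, hop}.
    Root sage: left subtree has 1 node {lily}, right has 1 {teak}.
    Root poppy: left subtree has 1 node {yew}, right has 1 {hop}.
  Root bay: left subtree has 0 nodes { }, right has 1 {iris}.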